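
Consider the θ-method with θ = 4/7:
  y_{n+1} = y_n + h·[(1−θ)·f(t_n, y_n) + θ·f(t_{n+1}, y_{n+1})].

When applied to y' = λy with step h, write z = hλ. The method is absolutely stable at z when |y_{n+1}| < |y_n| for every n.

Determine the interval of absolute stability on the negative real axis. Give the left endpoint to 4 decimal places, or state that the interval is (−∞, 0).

interval (−∞, 0).

Test eqn y'=λy, z=hλ:
  y_{n+1} = y_n + z·[3/7·y_n + 4/7·y_{n+1}] ⇒ (1 − 4/7z)y_{n+1} = (1 + 3/7z)y_n
  R(z) = (1 + 3/7z)/(1 − 4/7z).

Boundary: |R(x)|=1, x<0.
x=-1.68: |R|=0.1429
x=-2: |R|=0.0667
x=-10: |R|=0.4894
x=-100: |R|=0.7199
θ=4/7≥1/2 ⇒ |1+3/7x|<|1−4/7x| ∀x<0 ⇒ interval (−∞,0).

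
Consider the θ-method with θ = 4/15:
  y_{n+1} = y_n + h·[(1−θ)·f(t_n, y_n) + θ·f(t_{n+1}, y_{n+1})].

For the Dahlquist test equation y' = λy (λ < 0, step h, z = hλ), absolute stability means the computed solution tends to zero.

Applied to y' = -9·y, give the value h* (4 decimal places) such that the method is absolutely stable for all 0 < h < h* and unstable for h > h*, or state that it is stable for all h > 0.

Test eqn y'=λy, z=hλ:
  y_{n+1} = y_n + z·[11/15·y_n + 4/15·y_{n+1}] ⇒ (1 − 4/15z)y_{n+1} = (1 + 11/15z)y_n
  so R(z) = (1 + 11/15z)/(1 − 4/15z).

Need |R(x)|<1, x<0.
x=-0.43: |R|=0.6142
R=−1: 1+11/15x = −1+4/15x ⇒ -7/15x=2 ⇒ x=2/(-7/15)=-4.2857
Confirm numerically:
  x=-4.024: |R|=0.94109 <1
  x=-3.222: |R|=0.73300 <1
  x=-2.072: |R|=0.33459 <1
  x=-4.604: |R|=1.06667 >1
  x=-4.335: |R|=1.01067 >1
So |R|<1 on (-4.2857, 0).

(-4.2857,0); λ=-9 ⇒ h* = (30/7)/9 = 0.4762.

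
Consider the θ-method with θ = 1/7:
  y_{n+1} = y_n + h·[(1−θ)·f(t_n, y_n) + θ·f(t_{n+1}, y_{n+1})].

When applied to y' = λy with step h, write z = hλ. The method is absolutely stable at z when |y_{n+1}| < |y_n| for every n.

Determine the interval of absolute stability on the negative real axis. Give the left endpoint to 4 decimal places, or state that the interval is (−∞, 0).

(-2.8000, 0).

Set f=λy, z=hλ:
  y_{n+1} = y_n + z·[6/7·y_n + 1/7·y_{n+1}] ⇒ (1 − 1/7z)y_{n+1} = (1 + 6/7z)y_n
  Hence R(z) = (1 + 6/7z)/(1 − 1/7z).

Boundary: |R(x)|=1, x<0.
x=-1.78: |R|=0.4191
R=−1: 1+6/7x = −1+1/7x ⇒ -5/7x=2 ⇒ x=2/(-5/7)=-2.8000
Confirm numerically:
  x=-2.769: |R|=0.98413 <1
  x=-2.289: |R|=0.72494 <1
  x=-2.240: |R|=0.69697 <1
  x=-1.917: |R|=0.50488 <1
  x=-3.157: |R|=1.17574 >1
  x=-3.025: |R|=1.11222 >1
  x=-2.938: |R|=1.06943 >1
So |R|<1 on (-2.8000, 0).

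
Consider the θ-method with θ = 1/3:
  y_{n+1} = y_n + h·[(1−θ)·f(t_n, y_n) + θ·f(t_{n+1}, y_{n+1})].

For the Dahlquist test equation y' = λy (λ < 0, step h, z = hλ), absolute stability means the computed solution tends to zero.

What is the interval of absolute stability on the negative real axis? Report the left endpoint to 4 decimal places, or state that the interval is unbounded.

(-6.0000, 0).

Test eqn y'=λy, z=hλ:
  y_{n+1} = y_n + z·[2/3·y_n + 1/3·y_{n+1}] ⇒ (1 − 1/3z)y_{n+1} = (1 + 2/3z)y_n
  Hence R(z) = (1 + 2/3z)/(1 − 1/3z).

Find x<0 with |R(x)|<1.
x=-0.87: |R|=0.3256
R=−1: 1+2/3x = −1+1/3x ⇒ -1/3x=2 ⇒ x=2/(-1/3)=-6.0000
Confirm numerically:
  x=-4.076: |R|=0.72809 <1
  x=-3.081: |R|=0.51998 <1
  x=-2.735: |R|=0.43069 <1
  x=-6.375: |R|=1.04000 >1
  x=-6.353: |R|=1.03774 >1
Interval (-6.0000, 0).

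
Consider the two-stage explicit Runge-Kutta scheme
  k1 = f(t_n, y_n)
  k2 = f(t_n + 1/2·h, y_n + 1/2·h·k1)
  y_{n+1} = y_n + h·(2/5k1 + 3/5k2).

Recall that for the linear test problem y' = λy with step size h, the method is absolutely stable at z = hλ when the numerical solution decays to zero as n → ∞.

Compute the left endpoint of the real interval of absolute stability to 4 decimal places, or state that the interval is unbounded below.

z* = -3.3333.

Set f=λy, z=hλ:
  k1=λy_n ⇒ h·k1=z·y_n;  k2=λ(1+1/2z)y_n ⇒ h·k2=z(1+1/2z)y_n
  y_{n+1}/y_n = 1 + 2/5z + 3/5z(1+1/2z) = 1 + z + 3/10z²
  R(z) = 1 + z + 3/10z².

Solve |R(x)|<1 on ℝ⁻.
x=-0.6: |R|=0.5080
R=1: x+3/10x²=0 ⇒ x=−10/3=-3.3333; min R=1−1/(4·3/10)=0.1667>−1
Confirm numerically:
  x=-2.543: |R|=0.39705 <1
  x=-2.381: |R|=0.31975 <1
  x=-1.615: |R|=0.16747 <1
  x=-1.377: |R|=0.19184 <1
  x=-3.922: |R|=1.69263 >1
  x=-3.753: |R|=1.47250 >1
Stable set (-3.3333, 0).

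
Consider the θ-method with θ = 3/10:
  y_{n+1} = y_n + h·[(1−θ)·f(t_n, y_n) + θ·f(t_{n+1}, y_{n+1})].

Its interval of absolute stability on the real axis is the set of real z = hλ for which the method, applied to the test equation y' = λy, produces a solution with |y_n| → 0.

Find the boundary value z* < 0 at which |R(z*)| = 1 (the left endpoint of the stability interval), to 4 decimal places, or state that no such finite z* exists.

left endpoint -5.0000.

Set f=λy, z=hλ:
  y_{n+1} = y_n + z·[7/10·y_n + 3/10·y_{n+1}] ⇒ (1 − 3/10z)y_{n+1} = (1 + 7/10z)y_n
  R(z) = (1 + 7/10z)/(1 − 3/10z).

Need |R(x)|<1, x<0.
x=-0.7: |R|=0.4215
R=−1: 1+7/10x = −1+3/10x ⇒ -2/5x=2 ⇒ x=2/(-2/5)=-5.0000
Confirm numerically:
  x=-4.473: |R|=0.90999 <1
  x=-4.456: |R|=0.90688 <1
  x=-3.216: |R|=0.63681 <1
  x=-2.729: |R|=0.50052 <1
  x=-5.131: |R|=1.02064 >1
  x=-5.029: |R|=1.00462 >1
Stable set (-5.0000, 0).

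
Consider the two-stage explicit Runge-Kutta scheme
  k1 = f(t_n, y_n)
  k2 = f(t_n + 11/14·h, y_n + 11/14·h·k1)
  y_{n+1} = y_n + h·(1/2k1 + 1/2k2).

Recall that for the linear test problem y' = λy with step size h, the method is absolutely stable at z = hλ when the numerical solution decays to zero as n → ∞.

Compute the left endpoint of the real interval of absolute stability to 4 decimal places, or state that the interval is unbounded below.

left endpoint -2.5455.

Test eqn y'=λy, z=hλ:
  k1=λy_n ⇒ h·k1=z·y_n;  k2=λ(1+11/14z)y_n ⇒ h·k2=z(1+11/14z)y_n
  y_{n+1}/y_n = 1 + 1/2z + 1/2z(1+11/14z) = 1 + z + 11/28z²
  Hence R(z) = 1 + z + 11/28z².

Boundary: |R(x)|=1, x<0.
x=-0.95: |R|=0.4046
R=1: x+11/28x²=0 ⇒ x=−28/11=-2.5455; min R=1−1/(4·11/28)=0.3636>−1
Confirm numerically:
  x=-2.489: |R|=0.94480 <1
  x=-2.128: |R|=0.65101 <1
  x=-2.082: |R|=0.62093 <1
  x=-1.079: |R|=0.37838 <1
  x=-3.145: |R|=1.74076 >1
  x=-2.648: |R|=1.10668 >1
Interval (-2.5455, 0).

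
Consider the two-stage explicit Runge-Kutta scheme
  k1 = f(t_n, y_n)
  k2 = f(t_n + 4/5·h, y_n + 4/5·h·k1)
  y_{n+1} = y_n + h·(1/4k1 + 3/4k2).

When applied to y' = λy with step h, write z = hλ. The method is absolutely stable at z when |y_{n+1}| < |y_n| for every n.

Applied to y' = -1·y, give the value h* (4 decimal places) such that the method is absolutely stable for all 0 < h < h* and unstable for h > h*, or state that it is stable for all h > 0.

On y'=λy, z=hλ:
  k1=λy_n ⇒ h·k1=z·y_n;  k2=λ(1+4/5z)y_n ⇒ h·k2=z(1+4/5z)y_n
  y_{n+1}/y_n = 1 + 1/4z + 3/4z(1+4/5z) = 1 + z + 3/5z²
  R(z) = 1 + z + 3/5z².

Solve |R(x)|<1 on ℝ⁻.
x=-1.14: |R|=0.6398
R=1: x+3/5x²=0 ⇒ x=−5/3=-1.6667; min R=1−1/(4·3/5)=0.5833>−1
Confirm numerically:
  x=-1.430: |R|=0.79694 <1
  x=-1.163: |R|=0.64854 <1
  x=-1.056: |R|=0.61308 <1
  x=-0.915: |R|=0.58734 <1
  x=-1.969: |R|=1.35718 >1
  x=-1.865: |R|=1.22193 >1
So |R|<1 on (-1.6667, 0).

(-1.6667,0); λ=-1 ⇒ h* = (5/3)/1 = 1.6667.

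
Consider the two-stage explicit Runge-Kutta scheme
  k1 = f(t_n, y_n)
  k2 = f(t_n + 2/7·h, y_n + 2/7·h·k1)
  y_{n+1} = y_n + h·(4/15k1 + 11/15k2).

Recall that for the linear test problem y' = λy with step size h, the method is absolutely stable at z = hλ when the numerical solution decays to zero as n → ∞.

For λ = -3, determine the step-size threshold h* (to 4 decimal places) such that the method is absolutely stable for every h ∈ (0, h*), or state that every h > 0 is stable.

(-4.7727,0); λ=-3 ⇒ h* = (105/22)/3 = 1.5909.

Set f=λy, z=hλ:
  k1=λy_n ⇒ h·k1=z·y_n;  k2=λ(1+2/7z)y_n ⇒ h·k2=z(1+2/7z)y_n
  y_{n+1}/y_n = 1 + 4/15z + 11/15z(1+2/7z) = 1 + z + 22/105z²
  so R(z) = 1 + z + 22/105z².

Find x<0 with |R(x)|<1.
x=-1.8: |R|=0.1211
R=1: x+22/105x²=0 ⇒ x=−105/22=-4.7727; min R=1−1/(4·22/105)=-0.1932>−1
Confirm numerically:
  x=-3.752: |R|=0.19757 <1
  x=-2.819: |R|=0.15396 <1
  x=-2.083: |R|=0.17390 <1
  x=-1.931: |R|=0.14974 <1
  x=-4.893: |R|=1.12330 >1
  x=-4.888: |R|=1.11806 >1
Stable set (-4.7727, 0).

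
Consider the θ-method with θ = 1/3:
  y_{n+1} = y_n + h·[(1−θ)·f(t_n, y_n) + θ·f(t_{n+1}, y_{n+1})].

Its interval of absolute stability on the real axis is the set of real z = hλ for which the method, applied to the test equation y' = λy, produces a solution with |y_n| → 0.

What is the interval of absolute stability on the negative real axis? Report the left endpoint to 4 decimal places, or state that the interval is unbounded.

On y'=λy, z=hλ:
  y_{n+1} = y_n + z·[2/3·y_n + 1/3·y_{n+1}] ⇒ (1 − 1/3z)y_{n+1} = (1 + 2/3z)y_n
  R(z) = (1 + 2/3z)/(1 − 1/3z).

Solve |R(x)|<1 on ℝ⁻.
x=-1.21: |R|=0.1378
R=−1: 1+2/3x = −1+1/3x ⇒ -1/3x=2 ⇒ x=2/(-1/3)=-6.0000
Confirm numerically:
  x=-5.603: |R|=0.95385 <1
  x=-5.181: |R|=0.89989 <1
  x=-4.817: |R|=0.84866 <1
  x=-3.987: |R|=0.71189 <1
  x=-6.574: |R|=1.05995 >1
  x=-6.388: |R|=1.04133 >1
  x=-6.225: |R|=1.02439 >1
Interval (-6.0000, 0).

(-6.0000, 0).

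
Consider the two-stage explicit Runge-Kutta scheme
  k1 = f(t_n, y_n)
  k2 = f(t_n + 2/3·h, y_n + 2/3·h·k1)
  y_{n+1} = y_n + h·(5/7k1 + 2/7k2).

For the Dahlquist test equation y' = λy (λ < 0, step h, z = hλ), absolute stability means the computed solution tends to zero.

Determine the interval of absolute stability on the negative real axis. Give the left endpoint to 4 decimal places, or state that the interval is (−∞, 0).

z∈(-5.2500,0).

Set f=λy, z=hλ:
  k1=λy_n ⇒ h·k1=z·y_n;  k2=λ(1+2/3z)y_n ⇒ h·k2=z(1+2/3z)y_n
  y_{n+1}/y_n = 1 + 5/7z + 2/7z(1+2/3z) = 1 + z + 4/21z²
  R(z) = 1 + z + 4/21z².

Solve |R(x)|<1 on ℝ⁻.
x=-0.82: |R|=0.3081
R=1: x+4/21x²=0 ⇒ x=−21/4=-5.2500; min R=1−1/(4·4/21)=-0.3125>−1
Confirm numerically:
  x=-4.819: |R|=0.60438 <1
  x=-4.229: |R|=0.17756 <1
  x=-4.057: |R|=0.07810 <1
  x=-3.606: |R|=0.12919 <1
  x=-5.639: |R|=1.41782 >1
  x=-5.521: |R|=1.28499 >1
  x=-5.298: |R|=1.04844 >1
Interval (-5.2500, 0).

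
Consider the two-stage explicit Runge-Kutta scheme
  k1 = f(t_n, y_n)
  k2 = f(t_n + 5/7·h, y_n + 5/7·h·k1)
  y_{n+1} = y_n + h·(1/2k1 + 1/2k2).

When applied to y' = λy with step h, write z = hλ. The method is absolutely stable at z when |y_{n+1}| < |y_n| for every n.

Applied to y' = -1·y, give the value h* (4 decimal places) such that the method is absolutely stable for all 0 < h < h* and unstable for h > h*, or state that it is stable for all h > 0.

(-2.8000,0); λ=-1 ⇒ h* = (14/5)/1 = 2.8000.

Test eqn y'=λy, z=hλ:
  k1=λy_n ⇒ h·k1=z·y_n;  k2=λ(1+5/7z)y_n ⇒ h·k2=z(1+5/7z)y_n
  y_{n+1}/y_n = 1 + 1/2z + 1/2z(1+5/7z) = 1 + z + 5/14z²
  ⇒ R(z) = 1 + z + 5/14z².

Find x<0 with |R(x)|<1.
x=-1.77: |R|=0.3489
R=1: x+5/14x²=0 ⇒ x=−14/5=-2.8000; min R=1−1/(4·5/14)=0.3000>−1
Confirm numerically:
  x=-2.362: |R|=0.63052 <1
  x=-1.745: |R|=0.34251 <1
  x=-1.381: |R|=0.30013 <1
  x=-1.228: |R|=0.31057 <1
  x=-3.313: |R|=1.60699 >1
  x=-3.208: |R|=1.46745 >1
  x=-3.000: |R|=1.21429 >1
Interval (-2.8000, 0).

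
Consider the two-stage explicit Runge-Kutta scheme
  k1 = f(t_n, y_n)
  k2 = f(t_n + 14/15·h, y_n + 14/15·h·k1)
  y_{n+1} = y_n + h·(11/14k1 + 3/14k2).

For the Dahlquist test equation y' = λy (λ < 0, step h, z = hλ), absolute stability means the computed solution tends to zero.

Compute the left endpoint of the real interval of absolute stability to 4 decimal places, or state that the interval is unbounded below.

Test eqn y'=λy, z=hλ:
  k1=λy_n ⇒ h·k1=z·y_n;  k2=λ(1+14/15z)y_n ⇒ h·k2=z(1+14/15z)y_n
  y_{n+1}/y_n = 1 + 11/14z + 3/14z(1+14/15z) = 1 + z + 1/5z²
  ⇒ R(z) = 1 + z + 1/5z².

Need |R(x)|<1, x<0.
x=-0.84: |R|=0.3011
R=1: x+1/5x²=0 ⇒ x=−5=-5.0000; min R=1−1/(4·1/5)=-0.2500>−1
Confirm numerically:
  x=-4.896: |R|=0.89816 <1
  x=-3.371: |R|=0.09827 <1
  x=-2.956: |R|=0.20841 <1
  x=-2.733: |R|=0.23914 <1
  x=-5.375: |R|=1.40312 >1
  x=-5.267: |R|=1.28126 >1
  x=-5.192: |R|=1.19937 >1
Stable set (-5.0000, 0).

z* = -5.0000.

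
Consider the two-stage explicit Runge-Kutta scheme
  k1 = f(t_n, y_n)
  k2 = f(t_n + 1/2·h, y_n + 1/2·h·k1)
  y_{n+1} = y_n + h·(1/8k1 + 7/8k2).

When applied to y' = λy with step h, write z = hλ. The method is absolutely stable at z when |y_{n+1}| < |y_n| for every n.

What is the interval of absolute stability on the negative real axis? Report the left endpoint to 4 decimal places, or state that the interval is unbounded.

Set f=λy, z=hλ:
  k1=λy_n ⇒ h·k1=z·y_n;  k2=λ(1+1/2z)y_n ⇒ h·k2=z(1+1/2z)y_n
  y_{n+1}/y_n = 1 + 1/8z + 7/8z(1+1/2z) = 1 + z + 7/16z²
  Hence R(z) = 1 + z + 7/16z².

Solve |R(x)|<1 on ℝ⁻.
x=-0.61: |R|=0.5528
R=1: x+7/16x²=0 ⇒ x=−16/7=-2.2857; min R=1−1/(4·7/16)=0.4286>−1
Confirm numerically:
  x=-1.707: |R|=0.56781 <1
  x=-1.337: |R|=0.44506 <1
  x=-1.175: |R|=0.42902 <1
  x=-1.147: |R|=0.42858 <1
  x=-2.866: |R|=1.72761 >1
  x=-2.720: |R|=1.51680 >1
  x=-2.642: |R|=1.41182 >1
So |R|<1 on (-2.2857, 0).

z∈(-2.2857,0).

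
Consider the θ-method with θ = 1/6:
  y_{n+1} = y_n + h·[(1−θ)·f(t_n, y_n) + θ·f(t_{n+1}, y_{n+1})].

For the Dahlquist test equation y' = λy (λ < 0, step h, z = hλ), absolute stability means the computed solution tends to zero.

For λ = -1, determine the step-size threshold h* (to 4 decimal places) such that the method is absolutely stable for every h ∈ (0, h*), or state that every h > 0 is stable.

On y'=λy, z=hλ:
  y_{n+1} = y_n + z·[5/6·y_n + 1/6·y_{n+1}] ⇒ (1 − 1/6z)y_{n+1} = (1 + 5/6z)y_n
  ⇒ R(z) = (1 + 5/6z)/(1 − 1/6z).

Find x<0 with |R(x)|<1.
x=-0.75: |R|=0.3333
R=−1: 1+5/6x = −1+1/6x ⇒ -2/3x=2 ⇒ x=2/(-2/3)=-3.0000
Confirm numerically:
  x=-2.180: |R|=0.59902 <1
  x=-1.951: |R|=0.47227 <1
  x=-1.817: |R|=0.39465 <1
  x=-1.633: |R|=0.28364 <1
  x=-3.315: |R|=1.13527 >1
  x=-3.193: |R|=1.08398 >1
  x=-3.032: |R|=1.01417 >1
So |R|<1 on (-3.0000, 0).

(-3.0000,0); λ=-1 ⇒ h* = (3)/1 = 3.0000.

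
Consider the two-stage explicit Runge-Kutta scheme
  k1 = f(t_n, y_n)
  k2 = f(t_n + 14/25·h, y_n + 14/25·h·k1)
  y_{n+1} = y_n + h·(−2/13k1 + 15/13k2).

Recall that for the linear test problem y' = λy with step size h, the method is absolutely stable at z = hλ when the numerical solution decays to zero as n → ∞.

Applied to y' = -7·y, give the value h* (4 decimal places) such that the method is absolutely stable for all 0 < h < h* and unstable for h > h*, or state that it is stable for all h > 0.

(-1.5476,0); λ=-7 ⇒ h* = (65/42)/7 = 0.2211.

Test eqn y'=λy, z=hλ:
  k1=λy_n ⇒ h·k1=z·y_n;  k2=λ(1+14/25z)y_n ⇒ h·k2=z(1+14/25z)y_n
  y_{n+1}/y_n = 1 − 2/13z + 15/13z(1+14/25z) = 1 + z + 42/65z²
  ⇒ R(z) = 1 + z + 42/65z².

Need |R(x)|<1, x<0.
x=-1.03: |R|=0.6555
R=1: x+42/65x²=0 ⇒ x=−65/42=-1.5476; min R=1−1/(4·42/65)=0.6131>−1
Confirm numerically:
  x=-1.196: |R|=0.72827 <1
  x=-1.077: |R|=0.67249 <1
  x=-0.851: |R|=0.61695 <1
  x=-0.637: |R|=0.62519 <1
  x=-1.965: |R|=1.52995 >1
  x=-1.601: |R|=1.05522 >1
Interval (-1.5476, 0).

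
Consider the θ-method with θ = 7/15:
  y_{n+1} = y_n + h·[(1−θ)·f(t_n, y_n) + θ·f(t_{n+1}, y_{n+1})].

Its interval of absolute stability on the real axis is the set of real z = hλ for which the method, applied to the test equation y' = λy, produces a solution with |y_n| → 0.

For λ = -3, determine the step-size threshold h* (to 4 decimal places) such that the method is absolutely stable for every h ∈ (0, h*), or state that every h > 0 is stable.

(-30.0000,0); λ=-3 ⇒ h* = (30)/3 = 10.0000.

Set f=λy, z=hλ:
  y_{n+1} = y_n + z·[8/15·y_n + 7/15·y_{n+1}] ⇒ (1 − 7/15z)y_{n+1} = (1 + 8/15z)y_n
  R(z) = (1 + 8/15z)/(1 − 7/15z).

Find x<0 with |R(x)|<1.
x=-1.05: |R|=0.2953
R=−1: 1+8/15x = −1+7/15x ⇒ -1/15x=2 ⇒ x=2/(-1/15)=-30.0000
Confirm numerically:
  x=-29.119: |R|=0.99597 <1
  x=-28.353: |R|=0.99228 <1
  x=-26.181: |R|=0.98074 <1
  x=-23.538: |R|=0.96405 <1
  x=-30.531: |R|=1.00232 >1
  x=-30.219: |R|=1.00097 >1
  x=-30.160: |R|=1.00071 >1
Interval (-30.0000, 0).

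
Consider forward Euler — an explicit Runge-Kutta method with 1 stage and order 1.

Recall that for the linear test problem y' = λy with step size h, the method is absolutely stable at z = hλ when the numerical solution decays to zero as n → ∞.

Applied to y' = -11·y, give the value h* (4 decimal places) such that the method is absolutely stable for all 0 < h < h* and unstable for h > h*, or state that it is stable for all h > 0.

Set f=λy, z=hλ:
  order 1, 1-stage ⇒ R(z)=1+z
  (e.g. R(-1.16)=-0.16000, |R|=0.16000)

Find x<0 with |R(x)|<1.
x=-1.16: |R|=0.1600
|R(-2.19)|=1.1900 |R(-1.27)|=0.2700 |R(-0.56)|=0.4400
Bisect:
  x_lo=-2.3743 |R|=1.3743  x_hi=-0.3090 |R|=0.6910
  mid=-1.34168 |R|=0.34168 →hi
  mid=-1.85800 |R|=0.85800 →hi
  mid=-2.11616 |R|=1.11616 →lo
  mid=-1.98708 |R|=0.98708 →hi
  mid=-2.05162 |R|=1.05162 →lo
  mid=-2.01935 |R|=1.01935 →lo
  mid=-2.00322 |R|=1.00322 →lo
  ...
  [-2.00007,-1.99994] ⇒ x*=-2.0000
Stable set (-2.0000, 0).

(-2.0000,0); λ=-11 ⇒ h* = 0.1818.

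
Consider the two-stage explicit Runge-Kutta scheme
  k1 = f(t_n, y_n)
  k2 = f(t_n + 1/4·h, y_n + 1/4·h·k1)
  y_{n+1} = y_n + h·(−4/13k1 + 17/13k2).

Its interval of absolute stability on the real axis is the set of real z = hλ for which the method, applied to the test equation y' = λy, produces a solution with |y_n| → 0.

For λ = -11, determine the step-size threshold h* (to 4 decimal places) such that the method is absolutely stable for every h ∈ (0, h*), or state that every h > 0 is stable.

(-3.0588,0); λ=-11 ⇒ h* = (52/17)/11 = 0.2781.

On y'=λy, z=hλ:
  k1=λy_n ⇒ h·k1=z·y_n;  k2=λ(1+1/4z)y_n ⇒ h·k2=z(1+1/4z)y_n
  y_{n+1}/y_n = 1 − 4/13z + 17/13z(1+1/4z) = 1 + z + 17/52z²
  Hence R(z) = 1 + z + 17/52z².

Need |R(x)|<1, x<0.
x=-1.55: |R|=0.2354
R=1: x+17/52x²=0 ⇒ x=−52/17=-3.0588; min R=1−1/(4·17/52)=0.2353>−1
Confirm numerically:
  x=-2.159: |R|=0.36488 <1
  x=-1.707: |R|=0.24560 <1
  x=-1.590: |R|=0.23649 <1
  x=-1.323: |R|=0.24922 <1
  x=-3.426: |R|=1.41125 >1
  x=-3.098: |R|=1.03968 >1
Stable set (-3.0588, 0).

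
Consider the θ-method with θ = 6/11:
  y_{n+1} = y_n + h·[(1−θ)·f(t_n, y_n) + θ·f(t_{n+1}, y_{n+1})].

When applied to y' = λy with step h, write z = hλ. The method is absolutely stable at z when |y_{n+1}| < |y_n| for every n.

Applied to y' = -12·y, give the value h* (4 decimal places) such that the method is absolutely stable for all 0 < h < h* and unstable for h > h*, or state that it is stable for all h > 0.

Test eqn y'=λy, z=hλ:
  y_{n+1} = y_n + z·[5/11·y_n + 6/11·y_{n+1}] ⇒ (1 − 6/11z)y_{n+1} = (1 + 5/11z)y_n
  ⇒ R(z) = (1 + 5/11z)/(1 − 6/11z).

Solve |R(x)|<1 on ℝ⁻.
x=-0.67: |R|=0.5093
x=-2: |R|=0.0435
x=-10: |R|=0.5493
x=-100: |R|=0.8003
θ=6/11≥1/2 ⇒ |1+5/11x|<|1−6/11x| ∀x<0 ⇒ interval (−∞,0).

unbounded; (−∞, 0). Any h>0 works for λ=-12.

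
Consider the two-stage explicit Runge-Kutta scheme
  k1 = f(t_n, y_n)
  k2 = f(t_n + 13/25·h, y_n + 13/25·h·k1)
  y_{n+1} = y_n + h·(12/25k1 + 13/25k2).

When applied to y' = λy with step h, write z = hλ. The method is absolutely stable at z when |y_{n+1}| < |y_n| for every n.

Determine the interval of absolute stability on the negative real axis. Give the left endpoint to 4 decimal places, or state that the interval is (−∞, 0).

z∈(-3.6982,0).

With y'=λy (z=hλ):
  k1=λy_n ⇒ h·k1=z·y_n;  k2=λ(1+13/25z)y_n ⇒ h·k2=z(1+13/25z)y_n
  y_{n+1}/y_n = 1 + 12/25z + 13/25z(1+13/25z) = 1 + z + 169/625z²
  R(z) = 1 + z + 169/625z².

Need |R(x)|<1, x<0.
x=-1.26: |R|=0.1693
R=1: x+169/625x²=0 ⇒ x=−625/169=-3.6982; min R=1−1/(4·169/625)=0.0754>−1
Confirm numerically:
  x=-3.005: |R|=0.43672 <1
  x=-2.913: |R|=0.38150 <1
  x=-2.778: |R|=0.30875 <1
  x=-2.754: |R|=0.29685 <1
  x=-4.203: |R|=1.57367 >1
  x=-3.828: |R|=1.13433 >1
Stable set (-3.6982, 0).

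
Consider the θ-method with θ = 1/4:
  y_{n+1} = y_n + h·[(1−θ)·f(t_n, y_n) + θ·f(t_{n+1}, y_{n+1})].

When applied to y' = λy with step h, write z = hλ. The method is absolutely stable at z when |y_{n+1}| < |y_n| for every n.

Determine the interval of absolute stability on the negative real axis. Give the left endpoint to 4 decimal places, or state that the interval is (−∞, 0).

(-4.0000, 0).

On y'=λy, z=hλ:
  y_{n+1} = y_n + z·[3/4·y_n + 1/4·y_{n+1}] ⇒ (1 − 1/4z)y_{n+1} = (1 + 3/4z)y_n
  R(z) = (1 + 3/4z)/(1 − 1/4z).

Find x<0 with |R(x)|<1.
x=-0.39: |R|=0.6446
R=−1: 1+3/4x = −1+1/4x ⇒ -1/2x=2 ⇒ x=2/(-1/2)=-4.0000
Confirm numerically:
  x=-3.908: |R|=0.97673 <1
  x=-3.478: |R|=0.86039 <1
  x=-3.390: |R|=0.83491 <1
  x=-2.798: |R|=0.64637 <1
  x=-4.509: |R|=1.11964 >1
  x=-4.484: |R|=1.11410 >1
Interval (-4.0000, 0).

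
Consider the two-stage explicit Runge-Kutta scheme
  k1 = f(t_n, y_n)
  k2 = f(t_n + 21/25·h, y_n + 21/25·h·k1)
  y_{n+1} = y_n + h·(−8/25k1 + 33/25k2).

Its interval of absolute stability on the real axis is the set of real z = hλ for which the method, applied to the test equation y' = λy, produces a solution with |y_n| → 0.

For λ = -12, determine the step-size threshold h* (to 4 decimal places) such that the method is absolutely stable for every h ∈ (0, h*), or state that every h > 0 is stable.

(-0.9019,0); λ=-12 ⇒ h* = (625/693)/12 = 0.0752.

With y'=λy (z=hλ):
  k1=λy_n ⇒ h·k1=z·y_n;  k2=λ(1+21/25z)y_n ⇒ h·k2=z(1+21/25z)y_n
  y_{n+1}/y_n = 1 − 8/25z + 33/25z(1+21/25z) = 1 + z + 693/625z²
  R(z) = 1 + z + 693/625z².

Find x<0 with |R(x)|<1.
x=-1.44: |R|=1.8592
R=1: x+693/625x²=0 ⇒ x=−625/693=-0.9019; min R=1−1/(4·693/625)=0.7745>−1
Confirm numerically:
  x=-0.813: |R|=0.91988 <1
  x=-0.764: |R|=0.88320 <1
  x=-0.721: |R|=0.85540 <1
  x=-1.366: |R|=1.70297 >1
  x=-1.343: |R|=1.65689 >1
Stable set (-0.9019, 0).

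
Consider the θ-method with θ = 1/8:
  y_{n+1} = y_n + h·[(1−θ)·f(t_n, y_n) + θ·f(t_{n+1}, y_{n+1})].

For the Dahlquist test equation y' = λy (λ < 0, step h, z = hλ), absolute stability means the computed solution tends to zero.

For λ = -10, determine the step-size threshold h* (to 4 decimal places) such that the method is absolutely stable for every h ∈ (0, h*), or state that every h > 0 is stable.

(-2.6667,0); λ=-10 ⇒ h* = (8/3)/10 = 0.2667.

Test eqn y'=λy, z=hλ:
  y_{n+1} = y_n + z·[7/8·y_n + 1/8·y_{n+1}] ⇒ (1 − 1/8z)y_{n+1} = (1 + 7/8z)y_n
  R(z) = (1 + 7/8z)/(1 − 1/8z).

Solve |R(x)|<1 on ℝ⁻.
x=-0.66: |R|=0.3903
R=−1: 1+7/8x = −1+1/8x ⇒ -3/4x=2 ⇒ x=2/(-3/4)=-2.6667
Confirm numerically:
  x=-2.352: |R|=0.81762 <1
  x=-2.338: |R|=0.80925 <1
  x=-2.261: |R|=0.76279 <1
  x=-1.590: |R|=0.32638 <1
  x=-3.210: |R|=1.29081 >1
  x=-3.206: |R|=1.28877 >1
  x=-2.736: |R|=1.03875 >1
Stable set (-2.6667, 0).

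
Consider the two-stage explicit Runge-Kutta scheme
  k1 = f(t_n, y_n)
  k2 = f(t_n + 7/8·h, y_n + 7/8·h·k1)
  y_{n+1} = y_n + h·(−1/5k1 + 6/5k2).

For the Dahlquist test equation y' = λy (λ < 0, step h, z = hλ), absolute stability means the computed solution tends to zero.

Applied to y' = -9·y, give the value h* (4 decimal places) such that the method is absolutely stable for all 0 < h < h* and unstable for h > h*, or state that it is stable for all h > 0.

(-0.9524,0); λ=-9 ⇒ h* = (20/21)/9 = 0.1058.

With y'=λy (z=hλ):
  k1=λy_n ⇒ h·k1=z·y_n;  k2=λ(1+7/8z)y_n ⇒ h·k2=z(1+7/8z)y_n
  y_{n+1}/y_n = 1 − 1/5z + 6/5z(1+7/8z) = 1 + z + 21/20z²
  ⇒ R(z) = 1 + z + 21/20z².

Boundary: |R(x)|=1, x<0.
x=-1.15: |R|=1.2386
R=1: x+21/20x²=0 ⇒ x=−20/21=-0.9524; min R=1−1/(4·21/20)=0.7619>−1
Confirm numerically:
  x=-0.656: |R|=0.79585 <1
  x=-0.603: |R|=0.77879 <1
  x=-0.554: |R|=0.76826 <1
  x=-0.523: |R|=0.76421 <1
  x=-1.131: |R|=1.21212 >1
  x=-1.030: |R|=1.08395 >1
  x=-1.026: |R|=1.07931 >1
So |R|<1 on (-0.9524, 0).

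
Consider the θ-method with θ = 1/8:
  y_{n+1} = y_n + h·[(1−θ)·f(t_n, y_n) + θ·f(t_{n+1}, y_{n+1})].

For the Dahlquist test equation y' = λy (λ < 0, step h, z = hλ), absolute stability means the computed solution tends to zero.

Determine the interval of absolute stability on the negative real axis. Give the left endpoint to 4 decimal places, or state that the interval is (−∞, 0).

z∈(-2.6667,0).

With y'=λy (z=hλ):
  y_{n+1} = y_n + z·[7/8·y_n + 1/8·y_{n+1}] ⇒ (1 − 1/8z)y_{n+1} = (1 + 7/8z)y_n
  ⇒ R(z) = (1 + 7/8z)/(1 − 1/8z).

Boundary: |R(x)|=1, x<0.
x=-1.7: |R|=0.4021
R=−1: 1+7/8x = −1+1/8x ⇒ -3/4x=2 ⇒ x=2/(-3/4)=-2.6667
Confirm numerically:
  x=-2.192: |R|=0.72057 <1
  x=-1.282: |R|=0.10493 <1
  x=-1.108: |R|=0.02679 <1
  x=-3.108: |R|=1.23839 >1
  x=-2.913: |R|=1.13543 >1
So |R|<1 on (-2.6667, 0).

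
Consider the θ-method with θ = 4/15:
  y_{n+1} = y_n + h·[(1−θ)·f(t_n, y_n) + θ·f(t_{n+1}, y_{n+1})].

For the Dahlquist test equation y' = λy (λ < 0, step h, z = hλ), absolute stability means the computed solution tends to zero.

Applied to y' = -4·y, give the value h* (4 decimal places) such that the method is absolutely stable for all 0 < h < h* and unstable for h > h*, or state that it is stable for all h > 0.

(-4.2857,0); λ=-4 ⇒ h* = (30/7)/4 = 1.0714.

Set f=λy, z=hλ:
  y_{n+1} = y_n + z·[11/15·y_n + 4/15·y_{n+1}] ⇒ (1 − 4/15z)y_{n+1} = (1 + 11/15z)y_n
  ⇒ R(z) = (1 + 11/15z)/(1 − 4/15z).

Boundary: |R(x)|=1, x<0.
x=-1.68: |R|=0.1602
R=−1: 1+11/15x = −1+4/15x ⇒ -7/15x=2 ⇒ x=2/(-7/15)=-4.2857
Confirm numerically:
  x=-3.937: |R|=0.92061 <1
  x=-2.994: |R|=0.66481 <1
  x=-2.596: |R|=0.53404 <1
  x=-4.646: |R|=1.07510 >1
  x=-4.387: |R|=1.02178 >1
Interval (-4.2857, 0).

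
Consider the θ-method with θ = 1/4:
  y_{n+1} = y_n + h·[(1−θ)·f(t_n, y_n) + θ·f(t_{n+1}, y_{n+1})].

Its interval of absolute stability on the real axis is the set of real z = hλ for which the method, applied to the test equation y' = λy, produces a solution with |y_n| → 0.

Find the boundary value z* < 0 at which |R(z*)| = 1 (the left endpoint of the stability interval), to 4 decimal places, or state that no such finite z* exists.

Set f=λy, z=hλ:
  y_{n+1} = y_n + z·[3/4·y_n + 1/4·y_{n+1}] ⇒ (1 − 1/4z)y_{n+1} = (1 + 3/4z)y_n
  ⇒ R(z) = (1 + 3/4z)/(1 − 1/4z).

Need |R(x)|<1, x<0.
x=-1.42: |R|=0.0480
R=−1: 1+3/4x = −1+1/4x ⇒ -1/2x=2 ⇒ x=2/(-1/2)=-4.0000
Confirm numerically:
  x=-3.266: |R|=0.79796 <1
  x=-3.119: |R|=0.75249 <1
  x=-2.260: |R|=0.44409 <1
  x=-1.929: |R|=0.30140 <1
  x=-4.544: |R|=1.12734 >1
  x=-4.287: |R|=1.06927 >1
  x=-4.033: |R|=1.00822 >1
Interval (-4.0000, 0).

z* = -4.0000.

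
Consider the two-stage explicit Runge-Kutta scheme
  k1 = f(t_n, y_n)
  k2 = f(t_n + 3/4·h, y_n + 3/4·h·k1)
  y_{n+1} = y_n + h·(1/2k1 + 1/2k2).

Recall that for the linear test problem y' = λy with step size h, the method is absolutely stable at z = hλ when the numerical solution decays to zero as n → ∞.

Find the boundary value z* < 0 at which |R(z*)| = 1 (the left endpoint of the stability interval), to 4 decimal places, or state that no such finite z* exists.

With y'=λy (z=hλ):
  k1=λy_n ⇒ h·k1=z·y_n;  k2=λ(1+3/4z)y_n ⇒ h·k2=z(1+3/4z)y_n
  y_{n+1}/y_n = 1 + 1/2z + 1/2z(1+3/4z) = 1 + z + 3/8z²
  Hence R(z) = 1 + z + 3/8z².

Find x<0 with |R(x)|<1.
x=-0.57: |R|=0.5518
R=1: x+3/8x²=0 ⇒ x=−8/3=-2.6667; min R=1−1/(4·3/8)=0.3333>−1
Confirm numerically:
  x=-1.934: |R|=0.46863 <1
  x=-1.576: |R|=0.35542 <1
  x=-1.428: |R|=0.33669 <1
  x=-3.263: |R|=1.72969 >1
  x=-3.154: |R|=1.57639 >1
Stable set (-2.6667, 0).

left endpoint -2.6667.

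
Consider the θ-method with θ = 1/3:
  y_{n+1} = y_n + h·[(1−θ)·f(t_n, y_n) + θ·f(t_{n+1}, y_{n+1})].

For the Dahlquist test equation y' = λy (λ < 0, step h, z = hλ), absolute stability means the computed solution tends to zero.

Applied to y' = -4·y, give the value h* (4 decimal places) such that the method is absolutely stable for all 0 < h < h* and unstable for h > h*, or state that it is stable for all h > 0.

On y'=λy, z=hλ:
  y_{n+1} = y_n + z·[2/3·y_n + 1/3·y_{n+1}] ⇒ (1 − 1/3z)y_{n+1} = (1 + 2/3z)y_n
  Hence R(z) = (1 + 2/3z)/(1 − 1/3z).

Solve |R(x)|<1 on ℝ⁻.
x=-1.12: |R|=0.1845
R=−1: 1+2/3x = −1+1/3x ⇒ -1/3x=2 ⇒ x=2/(-1/3)=-6.0000
Confirm numerically:
  x=-4.583: |R|=0.81313 <1
  x=-4.354: |R|=0.77618 <1
  x=-3.779: |R|=0.67237 <1
  x=-2.617: |R|=0.39772 <1
  x=-6.430: |R|=1.04560 >1
  x=-6.293: |R|=1.03153 >1
Interval (-6.0000, 0).

(-6.0000,0); λ=-4 ⇒ h* = (6)/4 = 1.5000.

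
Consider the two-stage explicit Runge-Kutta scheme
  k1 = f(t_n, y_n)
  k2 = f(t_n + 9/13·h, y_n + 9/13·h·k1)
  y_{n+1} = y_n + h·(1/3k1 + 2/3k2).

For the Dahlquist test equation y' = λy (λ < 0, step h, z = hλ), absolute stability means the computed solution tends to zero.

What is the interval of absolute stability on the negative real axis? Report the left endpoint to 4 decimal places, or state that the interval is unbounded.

(-2.1667, 0).

On y'=λy, z=hλ:
  k1=λy_n ⇒ h·k1=z·y_n;  k2=λ(1+9/13z)y_n ⇒ h·k2=z(1+9/13z)y_n
  y_{n+1}/y_n = 1 + 1/3z + 2/3z(1+9/13z) = 1 + z + 6/13z²
  R(z) = 1 + z + 6/13z².

Find x<0 with |R(x)|<1.
x=-0.9: |R|=0.4738
R=1: x+6/13x²=0 ⇒ x=−13/6=-2.1667; min R=1−1/(4·6/13)=0.4583>−1
Confirm numerically:
  x=-1.525: |R|=0.54837 <1
  x=-1.285: |R|=0.47710 <1
  x=-0.996: |R|=0.46185 <1
  x=-2.728: |R|=1.70676 >1
  x=-2.690: |R|=1.64974 >1
  x=-2.621: |R|=1.54960 >1
So |R|<1 on (-2.1667, 0).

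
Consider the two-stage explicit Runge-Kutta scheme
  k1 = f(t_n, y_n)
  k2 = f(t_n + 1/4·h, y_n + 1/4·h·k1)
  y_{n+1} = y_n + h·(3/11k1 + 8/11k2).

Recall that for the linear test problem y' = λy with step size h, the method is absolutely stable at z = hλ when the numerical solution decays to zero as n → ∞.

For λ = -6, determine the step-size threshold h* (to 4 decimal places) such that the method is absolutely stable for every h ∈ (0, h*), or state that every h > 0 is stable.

(-5.5000,0); λ=-6 ⇒ h* = (11/2)/6 = 0.9167.

Test eqn y'=λy, z=hλ:
  k1=λy_n ⇒ h·k1=z·y_n;  k2=λ(1+1/4z)y_n ⇒ h·k2=z(1+1/4z)y_n
  y_{n+1}/y_n = 1 + 3/11z + 8/11z(1+1/4z) = 1 + z + 2/11z²
  so R(z) = 1 + z + 2/11z².

Boundary: |R(x)|=1, x<0.
x=-0.86: |R|=0.2745
R=1: x+2/11x²=0 ⇒ x=−11/2=-5.5000; min R=1−1/(4·2/11)=-0.3750>−1
Confirm numerically:
  x=-4.748: |R|=0.35082 <1
  x=-4.341: |R|=0.08523 <1
  x=-3.595: |R|=0.24518 <1
  x=-3.416: |R|=0.29435 <1
  x=-5.619: |R|=1.12157 >1
  x=-5.560: |R|=1.06065 >1
  x=-5.526: |R|=1.02612 >1
Stable set (-5.5000, 0).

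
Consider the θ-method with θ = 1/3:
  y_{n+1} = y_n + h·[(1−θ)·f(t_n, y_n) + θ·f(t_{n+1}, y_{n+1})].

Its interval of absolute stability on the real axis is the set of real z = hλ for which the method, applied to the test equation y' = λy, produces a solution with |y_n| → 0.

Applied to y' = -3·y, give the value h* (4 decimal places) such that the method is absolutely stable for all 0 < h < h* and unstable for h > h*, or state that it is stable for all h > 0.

With y'=λy (z=hλ):
  y_{n+1} = y_n + z·[2/3·y_n + 1/3·y_{n+1}] ⇒ (1 − 1/3z)y_{n+1} = (1 + 2/3z)y_n
  so R(z) = (1 + 2/3z)/(1 − 1/3z).

Need |R(x)|<1, x<0.
x=-0.84: |R|=0.3437
R=−1: 1+2/3x = −1+1/3x ⇒ -1/3x=2 ⇒ x=2/(-1/3)=-6.0000
Confirm numerically:
  x=-3.843: |R|=0.68479 <1
  x=-3.363: |R|=0.58557 <1
  x=-2.415: |R|=0.33795 <1
  x=-6.313: |R|=1.03361 >1
  x=-6.264: |R|=1.02850 >1
  x=-6.164: |R|=1.01790 >1
Interval (-6.0000, 0).

(-6.0000,0); λ=-3 ⇒ h* = (6)/3 = 2.0000.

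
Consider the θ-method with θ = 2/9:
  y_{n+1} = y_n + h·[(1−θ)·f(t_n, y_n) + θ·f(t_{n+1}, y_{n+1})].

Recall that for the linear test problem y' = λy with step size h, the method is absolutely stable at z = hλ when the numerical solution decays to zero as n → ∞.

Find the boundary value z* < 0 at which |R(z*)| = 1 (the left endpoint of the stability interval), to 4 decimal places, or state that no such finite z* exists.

left endpoint -3.6000.

On y'=λy, z=hλ:
  y_{n+1} = y_n + z·[7/9·y_n + 2/9·y_{n+1}] ⇒ (1 − 2/9z)y_{n+1} = (1 + 7/9z)y_n
  R(z) = (1 + 7/9z)/(1 − 2/9z).

Find x<0 with |R(x)|<1.
x=-0.78: |R|=0.3352
R=−1: 1+7/9x = −1+2/9x ⇒ -5/9x=2 ⇒ x=2/(-5/9)=-3.6000
Confirm numerically:
  x=-3.113: |R|=0.84008 <1
  x=-2.989: |R|=0.79603 <1
  x=-1.474: |R|=0.11031 <1
  x=-3.879: |R|=1.08324 >1
  x=-3.803: |R|=1.06112 >1
Interval (-3.6000, 0).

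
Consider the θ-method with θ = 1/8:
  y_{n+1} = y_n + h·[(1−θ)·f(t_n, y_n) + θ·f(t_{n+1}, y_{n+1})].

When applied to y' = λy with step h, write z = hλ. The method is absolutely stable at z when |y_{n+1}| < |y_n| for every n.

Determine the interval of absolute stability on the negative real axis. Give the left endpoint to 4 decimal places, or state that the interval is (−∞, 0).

Test eqn y'=λy, z=hλ:
  y_{n+1} = y_n + z·[7/8·y_n + 1/8·y_{n+1}] ⇒ (1 − 1/8z)y_{n+1} = (1 + 7/8z)y_n
  R(z) = (1 + 7/8z)/(1 − 1/8z).

Boundary: |R(x)|=1, x<0.
x=-1.7: |R|=0.4021
R=−1: 1+7/8x = −1+1/8x ⇒ -3/4x=2 ⇒ x=2/(-3/4)=-2.6667
Confirm numerically:
  x=-2.257: |R|=0.76036 <1
  x=-1.706: |R|=0.40614 <1
  x=-1.689: |R|=0.39457 <1
  x=-3.223: |R|=1.29742 >1
  x=-2.715: |R|=1.02706 >1
Interval (-2.6667, 0).

z∈(-2.6667,0).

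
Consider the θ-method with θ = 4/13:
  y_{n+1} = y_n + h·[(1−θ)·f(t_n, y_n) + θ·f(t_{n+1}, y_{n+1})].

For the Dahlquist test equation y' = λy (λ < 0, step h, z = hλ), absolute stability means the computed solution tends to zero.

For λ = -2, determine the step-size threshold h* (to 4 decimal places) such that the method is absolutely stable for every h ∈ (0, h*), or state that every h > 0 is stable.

On y'=λy, z=hλ:
  y_{n+1} = y_n + z·[9/13·y_n + 4/13·y_{n+1}] ⇒ (1 − 4/13z)y_{n+1} = (1 + 9/13z)y_n
  so R(z) = (1 + 9/13z)/(1 − 4/13z).

Boundary: |R(x)|=1, x<0.
x=-0.58: |R|=0.5078
R=−1: 1+9/13x = −1+4/13x ⇒ -5/13x=2 ⇒ x=2/(-5/13)=-5.2000
Confirm numerically:
  x=-4.625: |R|=0.90873 <1
  x=-3.467: |R|=0.67750 <1
  x=-2.282: |R|=0.34065 <1
  x=-5.616: |R|=1.05865 >1
  x=-5.422: |R|=1.03200 >1
  x=-5.287: |R|=1.01274 >1
So |R|<1 on (-5.2000, 0).

(-5.2000,0); λ=-2 ⇒ h* = (26/5)/2 = 2.6000.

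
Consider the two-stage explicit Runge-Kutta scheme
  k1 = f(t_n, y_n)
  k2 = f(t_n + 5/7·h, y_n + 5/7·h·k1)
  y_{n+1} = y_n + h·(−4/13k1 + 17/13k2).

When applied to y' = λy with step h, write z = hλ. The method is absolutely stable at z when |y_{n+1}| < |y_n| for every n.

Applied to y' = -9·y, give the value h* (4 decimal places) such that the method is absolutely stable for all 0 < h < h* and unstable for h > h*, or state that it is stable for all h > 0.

(-1.0706,0); λ=-9 ⇒ h* = (91/85)/9 = 0.1190.

Test eqn y'=λy, z=hλ:
  k1=λy_n ⇒ h·k1=z·y_n;  k2=λ(1+5/7z)y_n ⇒ h·k2=z(1+5/7z)y_n
  y_{n+1}/y_n = 1 − 4/13z + 17/13z(1+5/7z) = 1 + z + 85/91z²
  Hence R(z) = 1 + z + 85/91z².

Boundary: |R(x)|=1, x<0.
x=-1.69: |R|=1.9778
R=1: x+85/91x²=0 ⇒ x=−91/85=-1.0706; min R=1−1/(4·85/91)=0.7324>−1
Confirm numerically:
  x=-1.031: |R|=0.96188 <1
  x=-0.876: |R|=0.84078 <1
  x=-0.865: |R|=0.83389 <1
  x=-0.795: |R|=0.79535 <1
  x=-1.369: |R|=1.38159 >1
  x=-1.147: |R|=1.08187 >1
So |R|<1 on (-1.0706, 0).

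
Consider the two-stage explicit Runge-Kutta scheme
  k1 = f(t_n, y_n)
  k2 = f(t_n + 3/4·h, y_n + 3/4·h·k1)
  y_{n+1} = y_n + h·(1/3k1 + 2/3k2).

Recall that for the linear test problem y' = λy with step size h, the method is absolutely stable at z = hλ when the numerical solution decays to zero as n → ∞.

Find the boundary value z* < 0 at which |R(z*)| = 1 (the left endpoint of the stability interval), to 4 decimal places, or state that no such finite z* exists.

left endpoint -2.0000.

With y'=λy (z=hλ):
  k1=λy_n ⇒ h·k1=z·y_n;  k2=λ(1+3/4z)y_n ⇒ h·k2=z(1+3/4z)y_n
  y_{n+1}/y_n = 1 + 1/3z + 2/3z(1+3/4z) = 1 + z + 1/2z²
  Hence R(z) = 1 + z + 1/2z².

Need |R(x)|<1, x<0.
x=-0.49: |R|=0.6300
R=1: x+1/2x²=0 ⇒ x=−2=-2.0000; min R=1−1/(4·1/2)=0.5000>−1
Confirm numerically:
  x=-1.598: |R|=0.67880 <1
  x=-1.552: |R|=0.65235 <1
  x=-1.328: |R|=0.55379 <1
  x=-0.819: |R|=0.51638 <1
  x=-2.486: |R|=1.60410 >1
  x=-2.388: |R|=1.46327 >1
So |R|<1 on (-2.0000, 0).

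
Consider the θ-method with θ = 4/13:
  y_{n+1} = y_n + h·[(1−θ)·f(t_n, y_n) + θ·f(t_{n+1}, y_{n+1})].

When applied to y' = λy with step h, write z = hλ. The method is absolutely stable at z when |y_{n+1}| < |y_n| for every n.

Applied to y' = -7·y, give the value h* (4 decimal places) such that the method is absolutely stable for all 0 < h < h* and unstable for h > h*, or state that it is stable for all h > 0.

Set f=λy, z=hλ:
  y_{n+1} = y_n + z·[9/13·y_n + 4/13·y_{n+1}] ⇒ (1 − 4/13z)y_{n+1} = (1 + 9/13z)y_n
  Hence R(z) = (1 + 9/13z)/(1 − 4/13z).

Solve |R(x)|<1 on ℝ⁻.
x=-1.18: |R|=0.1343
R=−1: 1+9/13x = −1+4/13x ⇒ -5/13x=2 ⇒ x=2/(-5/13)=-5.2000
Confirm numerically:
  x=-4.693: |R|=0.92021 <1
  x=-3.147: |R|=0.59884 <1
  x=-2.525: |R|=0.42100 <1
  x=-5.791: |R|=1.08171 >1
  x=-5.387: |R|=1.02706 >1
  x=-5.236: |R|=1.00530 >1
So |R|<1 on (-5.2000, 0).

(-5.2000,0); λ=-7 ⇒ h* = (26/5)/7 = 0.7429.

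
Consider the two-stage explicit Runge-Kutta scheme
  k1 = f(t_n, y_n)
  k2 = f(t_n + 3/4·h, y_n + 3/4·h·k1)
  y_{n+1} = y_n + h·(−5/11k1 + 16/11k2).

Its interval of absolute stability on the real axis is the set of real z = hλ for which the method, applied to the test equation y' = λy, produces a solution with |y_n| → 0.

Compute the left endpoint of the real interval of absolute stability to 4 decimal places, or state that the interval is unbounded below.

z* = -0.9167.

With y'=λy (z=hλ):
  k1=λy_n ⇒ h·k1=z·y_n;  k2=λ(1+3/4z)y_n ⇒ h·k2=z(1+3/4z)y_n
  y_{n+1}/y_n = 1 − 5/11z + 16/11z(1+3/4z) = 1 + z + 12/11z²
  Hence R(z) = 1 + z + 12/11z².

Boundary: |R(x)|=1, x<0.
x=-1.23: |R|=1.4204
R=1: x+12/11x²=0 ⇒ x=−11/12=-0.9167; min R=1−1/(4·12/11)=0.7708>−1
Confirm numerically:
  x=-0.828: |R|=0.91991 <1
  x=-0.633: |R|=0.80412 <1
  x=-0.489: |R|=0.77186 <1
  x=-0.460: |R|=0.77084 <1
  x=-1.219: |R|=1.40205 >1
  x=-1.014: |R|=1.10767 >1
Interval (-0.9167, 0).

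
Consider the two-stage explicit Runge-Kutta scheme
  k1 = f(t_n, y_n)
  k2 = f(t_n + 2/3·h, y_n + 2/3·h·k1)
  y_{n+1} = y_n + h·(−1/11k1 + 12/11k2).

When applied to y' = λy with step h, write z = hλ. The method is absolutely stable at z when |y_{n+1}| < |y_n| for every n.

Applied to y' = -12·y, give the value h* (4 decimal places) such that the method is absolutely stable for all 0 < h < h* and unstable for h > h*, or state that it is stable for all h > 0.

(-1.3750,0); λ=-12 ⇒ h* = (11/8)/12 = 0.1146.

With y'=λy (z=hλ):
  k1=λy_n ⇒ h·k1=z·y_n;  k2=λ(1+2/3z)y_n ⇒ h·k2=z(1+2/3z)y_n
  y_{n+1}/y_n = 1 − 1/11z + 12/11z(1+2/3z) = 1 + z + 8/11z²
  so R(z) = 1 + z + 8/11z².

Need |R(x)|<1, x<0.
x=-0.4: |R|=0.7164
R=1: x+8/11x²=0 ⇒ x=−11/8=-1.3750; min R=1−1/(4·8/11)=0.6562>−1
Confirm numerically:
  x=-1.250: |R|=0.88636 <1
  x=-0.931: |R|=0.69937 <1
  x=-0.901: |R|=0.68940 <1
  x=-0.587: |R|=0.66360 <1
  x=-1.687: |R|=1.38280 >1
  x=-1.563: |R|=1.21370 >1
  x=-1.465: |R|=1.09589 >1
Stable set (-1.3750, 0).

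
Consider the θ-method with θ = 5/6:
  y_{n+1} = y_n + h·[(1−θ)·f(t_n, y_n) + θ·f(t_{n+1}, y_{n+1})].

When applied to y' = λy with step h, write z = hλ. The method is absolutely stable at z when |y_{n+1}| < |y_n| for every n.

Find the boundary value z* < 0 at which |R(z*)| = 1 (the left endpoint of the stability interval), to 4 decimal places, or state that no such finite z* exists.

Set f=λy, z=hλ:
  y_{n+1} = y_n + z·[1/6·y_n + 5/6·y_{n+1}] ⇒ (1 − 5/6z)y_{n+1} = (1 + 1/6z)y_n
  so R(z) = (1 + 1/6z)/(1 − 5/6z).

Need |R(x)|<1, x<0.
x=-0.39: |R|=0.7057
x=-2: |R|=0.2500
x=-10: |R|=0.0714
x=-100: |R|=0.1858
θ=5/6≥1/2 ⇒ |1+1/6x|<|1−5/6x| ∀x<0 ⇒ interval (−∞,0).

(−∞, 0) — no finite endpoint.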